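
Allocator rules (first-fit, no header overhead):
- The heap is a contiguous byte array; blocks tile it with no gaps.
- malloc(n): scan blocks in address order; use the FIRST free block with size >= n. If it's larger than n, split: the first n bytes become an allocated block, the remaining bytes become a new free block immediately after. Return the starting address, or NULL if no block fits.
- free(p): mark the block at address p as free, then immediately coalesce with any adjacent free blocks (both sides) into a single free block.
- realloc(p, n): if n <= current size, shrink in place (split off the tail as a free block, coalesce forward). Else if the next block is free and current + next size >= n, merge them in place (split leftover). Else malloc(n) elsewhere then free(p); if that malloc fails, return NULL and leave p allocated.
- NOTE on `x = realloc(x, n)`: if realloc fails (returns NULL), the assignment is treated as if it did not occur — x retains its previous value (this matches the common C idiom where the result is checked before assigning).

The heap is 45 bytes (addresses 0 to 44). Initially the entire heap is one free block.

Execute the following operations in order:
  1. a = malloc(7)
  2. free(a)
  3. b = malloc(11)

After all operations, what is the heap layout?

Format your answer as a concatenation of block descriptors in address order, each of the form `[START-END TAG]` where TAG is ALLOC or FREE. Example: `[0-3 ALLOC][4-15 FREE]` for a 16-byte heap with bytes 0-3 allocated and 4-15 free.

Op 1: a = malloc(7) -> a = 0; heap: [0-6 ALLOC][7-44 FREE]
Op 2: free(a) -> (freed a); heap: [0-44 FREE]
Op 3: b = malloc(11) -> b = 0; heap: [0-10 ALLOC][11-44 FREE]

Answer: [0-10 ALLOC][11-44 FREE]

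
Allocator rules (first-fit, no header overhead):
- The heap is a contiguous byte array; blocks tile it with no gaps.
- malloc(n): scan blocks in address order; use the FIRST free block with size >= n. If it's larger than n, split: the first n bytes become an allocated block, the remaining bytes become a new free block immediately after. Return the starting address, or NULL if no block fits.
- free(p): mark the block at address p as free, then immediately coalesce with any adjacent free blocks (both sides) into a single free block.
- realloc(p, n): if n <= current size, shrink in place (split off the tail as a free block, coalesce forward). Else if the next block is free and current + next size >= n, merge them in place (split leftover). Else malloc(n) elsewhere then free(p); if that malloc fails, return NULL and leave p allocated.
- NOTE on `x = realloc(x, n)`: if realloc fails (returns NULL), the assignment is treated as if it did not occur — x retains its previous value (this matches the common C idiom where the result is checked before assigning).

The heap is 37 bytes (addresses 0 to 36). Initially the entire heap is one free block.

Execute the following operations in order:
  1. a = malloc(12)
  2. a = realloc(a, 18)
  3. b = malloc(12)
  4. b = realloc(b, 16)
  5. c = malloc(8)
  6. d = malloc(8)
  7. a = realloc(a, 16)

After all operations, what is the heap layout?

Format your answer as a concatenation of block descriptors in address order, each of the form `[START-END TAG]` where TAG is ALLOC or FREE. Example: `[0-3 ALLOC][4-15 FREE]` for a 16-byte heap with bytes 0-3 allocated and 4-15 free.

Op 1: a = malloc(12) -> a = 0; heap: [0-11 ALLOC][12-36 FREE]
Op 2: a = realloc(a, 18) -> a = 0; heap: [0-17 ALLOC][18-36 FREE]
Op 3: b = malloc(12) -> b = 18; heap: [0-17 ALLOC][18-29 ALLOC][30-36 FREE]
Op 4: b = realloc(b, 16) -> b = 18; heap: [0-17 ALLOC][18-33 ALLOC][34-36 FREE]
Op 5: c = malloc(8) -> c = NULL; heap: [0-17 ALLOC][18-33 ALLOC][34-36 FREE]
Op 6: d = malloc(8) -> d = NULL; heap: [0-17 ALLOC][18-33 ALLOC][34-36 FREE]
Op 7: a = realloc(a, 16) -> a = 0; heap: [0-15 ALLOC][16-17 FREE][18-33 ALLOC][34-36 FREE]

Answer: [0-15 ALLOC][16-17 FREE][18-33 ALLOC][34-36 FREE]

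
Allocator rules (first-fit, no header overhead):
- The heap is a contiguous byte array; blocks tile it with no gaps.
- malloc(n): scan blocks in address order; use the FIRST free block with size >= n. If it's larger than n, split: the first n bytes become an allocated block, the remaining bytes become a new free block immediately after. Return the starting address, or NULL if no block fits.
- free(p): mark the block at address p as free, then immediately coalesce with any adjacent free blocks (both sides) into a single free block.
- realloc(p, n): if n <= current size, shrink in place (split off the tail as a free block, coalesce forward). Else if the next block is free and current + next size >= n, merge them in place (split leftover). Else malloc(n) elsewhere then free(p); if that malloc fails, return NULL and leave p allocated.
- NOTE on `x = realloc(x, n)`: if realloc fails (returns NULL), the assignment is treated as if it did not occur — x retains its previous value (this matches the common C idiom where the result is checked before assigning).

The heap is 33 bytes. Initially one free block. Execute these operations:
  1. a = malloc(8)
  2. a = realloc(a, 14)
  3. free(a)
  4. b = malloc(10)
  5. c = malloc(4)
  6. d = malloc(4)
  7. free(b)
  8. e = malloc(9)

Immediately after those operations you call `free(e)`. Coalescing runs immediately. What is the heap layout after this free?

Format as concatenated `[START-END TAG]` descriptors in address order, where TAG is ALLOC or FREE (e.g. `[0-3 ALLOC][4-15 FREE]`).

Answer: [0-9 FREE][10-13 ALLOC][14-17 ALLOC][18-32 FREE]

Derivation:
Op 1: a = malloc(8) -> a = 0; heap: [0-7 ALLOC][8-32 FREE]
Op 2: a = realloc(a, 14) -> a = 0; heap: [0-13 ALLOC][14-32 FREE]
Op 3: free(a) -> (freed a); heap: [0-32 FREE]
Op 4: b = malloc(10) -> b = 0; heap: [0-9 ALLOC][10-32 FREE]
Op 5: c = malloc(4) -> c = 10; heap: [0-9 ALLOC][10-13 ALLOC][14-32 FREE]
Op 6: d = malloc(4) -> d = 14; heap: [0-9 ALLOC][10-13 ALLOC][14-17 ALLOC][18-32 FREE]
Op 7: free(b) -> (freed b); heap: [0-9 FREE][10-13 ALLOC][14-17 ALLOC][18-32 FREE]
Op 8: e = malloc(9) -> e = 0; heap: [0-8 ALLOC][9-9 FREE][10-13 ALLOC][14-17 ALLOC][18-32 FREE]
free(e): e = 0 -> block [0-8 ALLOC]; mark free, coalesce with adjacent free neighbors -> [0-9 FREE][10-13 ALLOC][14-17 ALLOC][18-32 FREE]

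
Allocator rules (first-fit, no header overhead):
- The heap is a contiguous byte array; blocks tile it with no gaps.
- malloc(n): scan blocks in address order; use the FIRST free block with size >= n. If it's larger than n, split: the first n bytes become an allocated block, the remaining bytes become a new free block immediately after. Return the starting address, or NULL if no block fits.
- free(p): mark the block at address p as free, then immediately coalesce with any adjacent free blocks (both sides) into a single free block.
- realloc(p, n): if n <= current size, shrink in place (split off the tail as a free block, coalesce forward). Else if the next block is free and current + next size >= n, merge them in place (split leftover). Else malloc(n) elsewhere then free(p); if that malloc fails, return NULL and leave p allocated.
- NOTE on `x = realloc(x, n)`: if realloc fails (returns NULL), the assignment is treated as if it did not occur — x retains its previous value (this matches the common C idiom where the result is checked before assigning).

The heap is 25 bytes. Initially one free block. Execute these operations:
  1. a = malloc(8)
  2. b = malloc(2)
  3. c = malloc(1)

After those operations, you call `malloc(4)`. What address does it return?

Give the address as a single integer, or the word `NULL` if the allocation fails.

Answer: 11

Derivation:
Op 1: a = malloc(8) -> a = 0; heap: [0-7 ALLOC][8-24 FREE]
Op 2: b = malloc(2) -> b = 8; heap: [0-7 ALLOC][8-9 ALLOC][10-24 FREE]
Op 3: c = malloc(1) -> c = 10; heap: [0-7 ALLOC][8-9 ALLOC][10-10 ALLOC][11-24 FREE]
malloc(4): first-fit scan over [0-7 ALLOC][8-9 ALLOC][10-10 ALLOC][11-24 FREE] -> 11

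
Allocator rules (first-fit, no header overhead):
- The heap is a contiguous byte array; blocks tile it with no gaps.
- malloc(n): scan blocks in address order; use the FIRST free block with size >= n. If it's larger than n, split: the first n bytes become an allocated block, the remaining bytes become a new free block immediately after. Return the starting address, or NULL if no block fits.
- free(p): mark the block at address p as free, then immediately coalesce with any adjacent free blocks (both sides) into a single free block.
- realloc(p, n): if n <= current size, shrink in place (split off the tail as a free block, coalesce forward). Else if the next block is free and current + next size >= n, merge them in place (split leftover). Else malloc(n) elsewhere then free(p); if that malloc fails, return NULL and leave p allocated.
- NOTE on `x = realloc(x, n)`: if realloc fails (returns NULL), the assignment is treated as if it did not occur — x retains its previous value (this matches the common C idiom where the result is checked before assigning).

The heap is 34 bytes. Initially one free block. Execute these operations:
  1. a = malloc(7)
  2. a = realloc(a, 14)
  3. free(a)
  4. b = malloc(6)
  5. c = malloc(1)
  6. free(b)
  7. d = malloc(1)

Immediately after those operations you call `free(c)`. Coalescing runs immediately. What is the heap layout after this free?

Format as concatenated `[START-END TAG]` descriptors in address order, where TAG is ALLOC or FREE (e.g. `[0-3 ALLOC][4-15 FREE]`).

Op 1: a = malloc(7) -> a = 0; heap: [0-6 ALLOC][7-33 FREE]
Op 2: a = realloc(a, 14) -> a = 0; heap: [0-13 ALLOC][14-33 FREE]
Op 3: free(a) -> (freed a); heap: [0-33 FREE]
Op 4: b = malloc(6) -> b = 0; heap: [0-5 ALLOC][6-33 FREE]
Op 5: c = malloc(1) -> c = 6; heap: [0-5 ALLOC][6-6 ALLOC][7-33 FREE]
Op 6: free(b) -> (freed b); heap: [0-5 FREE][6-6 ALLOC][7-33 FREE]
Op 7: d = malloc(1) -> d = 0; heap: [0-0 ALLOC][1-5 FREE][6-6 ALLOC][7-33 FREE]
free(c): c = 6 -> block [6-6 ALLOC]; mark free, coalesce with adjacent free neighbors -> [0-0 ALLOC][1-33 FREE]

Answer: [0-0 ALLOC][1-33 FREE]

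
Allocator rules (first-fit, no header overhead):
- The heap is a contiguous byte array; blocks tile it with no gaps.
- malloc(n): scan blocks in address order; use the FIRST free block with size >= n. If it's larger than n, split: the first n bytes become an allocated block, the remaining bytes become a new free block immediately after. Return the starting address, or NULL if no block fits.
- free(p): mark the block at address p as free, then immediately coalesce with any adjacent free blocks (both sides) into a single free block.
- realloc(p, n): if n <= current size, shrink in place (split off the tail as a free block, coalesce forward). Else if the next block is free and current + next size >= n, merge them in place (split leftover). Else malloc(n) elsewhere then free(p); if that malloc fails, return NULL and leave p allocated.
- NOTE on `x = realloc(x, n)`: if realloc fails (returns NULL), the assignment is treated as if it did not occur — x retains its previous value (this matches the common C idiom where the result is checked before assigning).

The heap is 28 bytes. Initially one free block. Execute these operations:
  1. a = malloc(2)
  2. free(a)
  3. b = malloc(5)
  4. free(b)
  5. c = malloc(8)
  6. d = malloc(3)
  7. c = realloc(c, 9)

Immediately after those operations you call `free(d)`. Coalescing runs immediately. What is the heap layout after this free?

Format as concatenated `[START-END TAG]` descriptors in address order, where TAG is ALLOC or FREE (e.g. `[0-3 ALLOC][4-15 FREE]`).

Answer: [0-10 FREE][11-19 ALLOC][20-27 FREE]

Derivation:
Op 1: a = malloc(2) -> a = 0; heap: [0-1 ALLOC][2-27 FREE]
Op 2: free(a) -> (freed a); heap: [0-27 FREE]
Op 3: b = malloc(5) -> b = 0; heap: [0-4 ALLOC][5-27 FREE]
Op 4: free(b) -> (freed b); heap: [0-27 FREE]
Op 5: c = malloc(8) -> c = 0; heap: [0-7 ALLOC][8-27 FREE]
Op 6: d = malloc(3) -> d = 8; heap: [0-7 ALLOC][8-10 ALLOC][11-27 FREE]
Op 7: c = realloc(c, 9) -> c = 11; heap: [0-7 FREE][8-10 ALLOC][11-19 ALLOC][20-27 FREE]
free(d): d = 8 -> block [8-10 ALLOC]; mark free, coalesce with adjacent free neighbors -> [0-10 FREE][11-19 ALLOC][20-27 FREE]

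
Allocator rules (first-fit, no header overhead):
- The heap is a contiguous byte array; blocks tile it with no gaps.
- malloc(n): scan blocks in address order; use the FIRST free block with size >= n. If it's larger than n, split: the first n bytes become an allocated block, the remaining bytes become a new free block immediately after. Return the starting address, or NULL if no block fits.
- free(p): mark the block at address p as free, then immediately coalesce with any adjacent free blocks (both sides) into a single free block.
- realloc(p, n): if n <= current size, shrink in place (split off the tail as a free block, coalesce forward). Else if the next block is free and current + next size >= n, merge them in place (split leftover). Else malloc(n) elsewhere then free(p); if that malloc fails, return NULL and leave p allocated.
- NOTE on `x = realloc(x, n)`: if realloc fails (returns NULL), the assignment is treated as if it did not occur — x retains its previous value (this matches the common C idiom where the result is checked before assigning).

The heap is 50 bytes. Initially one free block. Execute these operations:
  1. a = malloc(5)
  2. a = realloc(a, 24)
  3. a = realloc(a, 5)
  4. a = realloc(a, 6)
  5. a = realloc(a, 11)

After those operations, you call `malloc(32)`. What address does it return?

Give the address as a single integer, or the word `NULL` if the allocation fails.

Answer: 11

Derivation:
Op 1: a = malloc(5) -> a = 0; heap: [0-4 ALLOC][5-49 FREE]
Op 2: a = realloc(a, 24) -> a = 0; heap: [0-23 ALLOC][24-49 FREE]
Op 3: a = realloc(a, 5) -> a = 0; heap: [0-4 ALLOC][5-49 FREE]
Op 4: a = realloc(a, 6) -> a = 0; heap: [0-5 ALLOC][6-49 FREE]
Op 5: a = realloc(a, 11) -> a = 0; heap: [0-10 ALLOC][11-49 FREE]
malloc(32): first-fit scan over [0-10 ALLOC][11-49 FREE] -> 11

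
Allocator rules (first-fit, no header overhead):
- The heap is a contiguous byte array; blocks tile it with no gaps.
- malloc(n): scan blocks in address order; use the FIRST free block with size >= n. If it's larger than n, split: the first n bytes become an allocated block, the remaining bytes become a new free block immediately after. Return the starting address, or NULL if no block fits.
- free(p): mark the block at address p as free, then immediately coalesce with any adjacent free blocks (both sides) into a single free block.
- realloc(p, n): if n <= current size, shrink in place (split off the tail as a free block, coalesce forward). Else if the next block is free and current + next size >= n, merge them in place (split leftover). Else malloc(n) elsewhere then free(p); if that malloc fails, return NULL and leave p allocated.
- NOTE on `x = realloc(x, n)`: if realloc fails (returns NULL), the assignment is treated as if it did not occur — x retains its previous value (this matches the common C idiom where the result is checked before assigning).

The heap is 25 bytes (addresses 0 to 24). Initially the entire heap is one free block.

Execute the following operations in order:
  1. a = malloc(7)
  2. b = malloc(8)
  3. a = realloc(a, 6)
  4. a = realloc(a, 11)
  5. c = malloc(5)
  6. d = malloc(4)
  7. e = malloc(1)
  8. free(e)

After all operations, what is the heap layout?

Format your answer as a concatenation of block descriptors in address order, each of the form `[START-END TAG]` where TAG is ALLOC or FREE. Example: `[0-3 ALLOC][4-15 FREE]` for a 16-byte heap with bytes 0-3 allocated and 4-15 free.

Op 1: a = malloc(7) -> a = 0; heap: [0-6 ALLOC][7-24 FREE]
Op 2: b = malloc(8) -> b = 7; heap: [0-6 ALLOC][7-14 ALLOC][15-24 FREE]
Op 3: a = realloc(a, 6) -> a = 0; heap: [0-5 ALLOC][6-6 FREE][7-14 ALLOC][15-24 FREE]
Op 4: a = realloc(a, 11) -> NULL (a unchanged); heap: [0-5 ALLOC][6-6 FREE][7-14 ALLOC][15-24 FREE]
Op 5: c = malloc(5) -> c = 15; heap: [0-5 ALLOC][6-6 FREE][7-14 ALLOC][15-19 ALLOC][20-24 FREE]
Op 6: d = malloc(4) -> d = 20; heap: [0-5 ALLOC][6-6 FREE][7-14 ALLOC][15-19 ALLOC][20-23 ALLOC][24-24 FREE]
Op 7: e = malloc(1) -> e = 6; heap: [0-5 ALLOC][6-6 ALLOC][7-14 ALLOC][15-19 ALLOC][20-23 ALLOC][24-24 FREE]
Op 8: free(e) -> (freed e); heap: [0-5 ALLOC][6-6 FREE][7-14 ALLOC][15-19 ALLOC][20-23 ALLOC][24-24 FREE]

Answer: [0-5 ALLOC][6-6 FREE][7-14 ALLOC][15-19 ALLOC][20-23 ALLOC][24-24 FREE]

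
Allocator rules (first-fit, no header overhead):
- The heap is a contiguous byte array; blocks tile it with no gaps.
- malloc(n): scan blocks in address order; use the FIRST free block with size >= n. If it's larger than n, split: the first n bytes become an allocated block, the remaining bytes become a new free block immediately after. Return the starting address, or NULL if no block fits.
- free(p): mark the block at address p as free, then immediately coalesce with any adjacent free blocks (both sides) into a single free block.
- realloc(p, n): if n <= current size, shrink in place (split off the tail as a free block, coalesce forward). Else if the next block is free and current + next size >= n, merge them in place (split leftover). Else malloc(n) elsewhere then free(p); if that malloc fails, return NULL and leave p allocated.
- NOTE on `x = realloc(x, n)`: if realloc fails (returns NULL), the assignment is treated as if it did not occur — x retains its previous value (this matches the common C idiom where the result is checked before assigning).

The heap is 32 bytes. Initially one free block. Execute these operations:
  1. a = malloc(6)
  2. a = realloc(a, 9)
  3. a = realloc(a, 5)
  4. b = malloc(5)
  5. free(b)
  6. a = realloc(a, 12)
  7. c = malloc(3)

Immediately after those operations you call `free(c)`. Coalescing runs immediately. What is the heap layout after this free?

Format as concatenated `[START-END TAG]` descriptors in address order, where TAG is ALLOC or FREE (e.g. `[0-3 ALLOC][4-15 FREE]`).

Answer: [0-11 ALLOC][12-31 FREE]

Derivation:
Op 1: a = malloc(6) -> a = 0; heap: [0-5 ALLOC][6-31 FREE]
Op 2: a = realloc(a, 9) -> a = 0; heap: [0-8 ALLOC][9-31 FREE]
Op 3: a = realloc(a, 5) -> a = 0; heap: [0-4 ALLOC][5-31 FREE]
Op 4: b = malloc(5) -> b = 5; heap: [0-4 ALLOC][5-9 ALLOC][10-31 FREE]
Op 5: free(b) -> (freed b); heap: [0-4 ALLOC][5-31 FREE]
Op 6: a = realloc(a, 12) -> a = 0; heap: [0-11 ALLOC][12-31 FREE]
Op 7: c = malloc(3) -> c = 12; heap: [0-11 ALLOC][12-14 ALLOC][15-31 FREE]
free(c): c = 12 -> block [12-14 ALLOC]; mark free, coalesce with adjacent free neighbors -> [0-11 ALLOC][12-31 FREE]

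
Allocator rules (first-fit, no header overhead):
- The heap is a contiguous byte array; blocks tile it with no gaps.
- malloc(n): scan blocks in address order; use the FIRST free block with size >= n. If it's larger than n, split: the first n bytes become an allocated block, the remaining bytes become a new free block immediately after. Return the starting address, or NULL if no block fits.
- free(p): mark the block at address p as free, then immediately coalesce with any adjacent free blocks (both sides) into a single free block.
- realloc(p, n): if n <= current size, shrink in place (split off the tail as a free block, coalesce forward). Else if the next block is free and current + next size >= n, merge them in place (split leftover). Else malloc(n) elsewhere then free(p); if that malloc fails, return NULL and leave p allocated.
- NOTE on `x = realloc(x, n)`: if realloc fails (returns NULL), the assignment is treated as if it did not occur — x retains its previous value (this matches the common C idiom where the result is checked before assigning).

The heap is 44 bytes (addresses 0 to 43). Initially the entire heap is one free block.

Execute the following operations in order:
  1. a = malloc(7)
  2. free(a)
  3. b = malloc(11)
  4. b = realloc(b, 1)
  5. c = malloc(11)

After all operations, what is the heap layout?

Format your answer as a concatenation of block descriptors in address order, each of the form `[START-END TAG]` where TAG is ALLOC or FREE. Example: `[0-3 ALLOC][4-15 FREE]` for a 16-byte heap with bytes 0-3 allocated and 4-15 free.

Op 1: a = malloc(7) -> a = 0; heap: [0-6 ALLOC][7-43 FREE]
Op 2: free(a) -> (freed a); heap: [0-43 FREE]
Op 3: b = malloc(11) -> b = 0; heap: [0-10 ALLOC][11-43 FREE]
Op 4: b = realloc(b, 1) -> b = 0; heap: [0-0 ALLOC][1-43 FREE]
Op 5: c = malloc(11) -> c = 1; heap: [0-0 ALLOC][1-11 ALLOC][12-43 FREE]

Answer: [0-0 ALLOC][1-11 ALLOC][12-43 FREE]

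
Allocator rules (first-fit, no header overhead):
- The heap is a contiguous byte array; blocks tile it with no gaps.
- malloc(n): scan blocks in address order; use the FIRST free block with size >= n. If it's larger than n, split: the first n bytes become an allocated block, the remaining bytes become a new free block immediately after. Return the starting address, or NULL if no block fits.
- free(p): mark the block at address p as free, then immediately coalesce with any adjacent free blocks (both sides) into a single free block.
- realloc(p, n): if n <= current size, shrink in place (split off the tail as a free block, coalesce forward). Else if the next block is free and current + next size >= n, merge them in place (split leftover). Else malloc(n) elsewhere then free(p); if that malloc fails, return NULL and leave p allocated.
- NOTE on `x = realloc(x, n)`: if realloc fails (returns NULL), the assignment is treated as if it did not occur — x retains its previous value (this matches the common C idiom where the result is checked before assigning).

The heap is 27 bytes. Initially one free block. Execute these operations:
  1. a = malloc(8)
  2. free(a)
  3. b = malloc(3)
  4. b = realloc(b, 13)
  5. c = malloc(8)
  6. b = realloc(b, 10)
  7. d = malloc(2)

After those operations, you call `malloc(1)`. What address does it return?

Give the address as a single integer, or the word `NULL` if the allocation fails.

Op 1: a = malloc(8) -> a = 0; heap: [0-7 ALLOC][8-26 FREE]
Op 2: free(a) -> (freed a); heap: [0-26 FREE]
Op 3: b = malloc(3) -> b = 0; heap: [0-2 ALLOC][3-26 FREE]
Op 4: b = realloc(b, 13) -> b = 0; heap: [0-12 ALLOC][13-26 FREE]
Op 5: c = malloc(8) -> c = 13; heap: [0-12 ALLOC][13-20 ALLOC][21-26 FREE]
Op 6: b = realloc(b, 10) -> b = 0; heap: [0-9 ALLOC][10-12 FREE][13-20 ALLOC][21-26 FREE]
Op 7: d = malloc(2) -> d = 10; heap: [0-9 ALLOC][10-11 ALLOC][12-12 FREE][13-20 ALLOC][21-26 FREE]
malloc(1): first-fit scan over [0-9 ALLOC][10-11 ALLOC][12-12 FREE][13-20 ALLOC][21-26 FREE] -> 12

Answer: 12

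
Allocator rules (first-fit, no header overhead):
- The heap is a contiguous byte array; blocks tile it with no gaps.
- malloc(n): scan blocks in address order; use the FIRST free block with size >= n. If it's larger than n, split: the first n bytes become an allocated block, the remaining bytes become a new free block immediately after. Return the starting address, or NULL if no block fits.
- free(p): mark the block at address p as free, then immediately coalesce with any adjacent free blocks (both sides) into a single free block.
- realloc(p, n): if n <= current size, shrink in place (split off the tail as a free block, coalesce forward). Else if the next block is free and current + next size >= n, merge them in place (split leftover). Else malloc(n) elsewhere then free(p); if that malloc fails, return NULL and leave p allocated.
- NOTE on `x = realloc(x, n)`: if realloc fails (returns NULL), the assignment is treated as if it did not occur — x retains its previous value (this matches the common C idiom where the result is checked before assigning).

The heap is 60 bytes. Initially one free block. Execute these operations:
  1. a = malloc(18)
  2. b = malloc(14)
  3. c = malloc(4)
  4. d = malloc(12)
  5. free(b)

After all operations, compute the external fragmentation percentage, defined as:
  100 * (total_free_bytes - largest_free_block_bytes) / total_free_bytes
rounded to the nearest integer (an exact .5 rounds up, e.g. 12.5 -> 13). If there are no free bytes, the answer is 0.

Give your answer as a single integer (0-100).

Op 1: a = malloc(18) -> a = 0; heap: [0-17 ALLOC][18-59 FREE]
Op 2: b = malloc(14) -> b = 18; heap: [0-17 ALLOC][18-31 ALLOC][32-59 FREE]
Op 3: c = malloc(4) -> c = 32; heap: [0-17 ALLOC][18-31 ALLOC][32-35 ALLOC][36-59 FREE]
Op 4: d = malloc(12) -> d = 36; heap: [0-17 ALLOC][18-31 ALLOC][32-35 ALLOC][36-47 ALLOC][48-59 FREE]
Op 5: free(b) -> (freed b); heap: [0-17 ALLOC][18-31 FREE][32-35 ALLOC][36-47 ALLOC][48-59 FREE]
Free blocks: [14 12] total_free=26 largest=14 -> 100*(26-14)/26 = 1200/26 ≈ 46.154 -> rounds to 46

Answer: 46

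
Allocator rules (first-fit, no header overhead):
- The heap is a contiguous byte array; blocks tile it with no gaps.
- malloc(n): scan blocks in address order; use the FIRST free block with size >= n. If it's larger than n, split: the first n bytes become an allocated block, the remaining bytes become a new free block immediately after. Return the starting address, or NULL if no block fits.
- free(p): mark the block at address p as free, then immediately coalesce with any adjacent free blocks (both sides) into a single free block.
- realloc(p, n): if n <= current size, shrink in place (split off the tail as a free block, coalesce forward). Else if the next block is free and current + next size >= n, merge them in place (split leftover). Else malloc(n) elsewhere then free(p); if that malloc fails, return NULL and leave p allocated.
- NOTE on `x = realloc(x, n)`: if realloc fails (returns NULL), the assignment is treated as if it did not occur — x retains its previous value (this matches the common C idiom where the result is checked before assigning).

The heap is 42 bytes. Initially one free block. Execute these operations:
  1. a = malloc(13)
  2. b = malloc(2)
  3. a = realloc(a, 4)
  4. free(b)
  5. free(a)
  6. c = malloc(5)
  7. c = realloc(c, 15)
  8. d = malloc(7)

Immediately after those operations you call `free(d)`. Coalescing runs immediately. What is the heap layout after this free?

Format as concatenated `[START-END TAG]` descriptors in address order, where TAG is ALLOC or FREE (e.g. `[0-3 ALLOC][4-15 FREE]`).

Op 1: a = malloc(13) -> a = 0; heap: [0-12 ALLOC][13-41 FREE]
Op 2: b = malloc(2) -> b = 13; heap: [0-12 ALLOC][13-14 ALLOC][15-41 FREE]
Op 3: a = realloc(a, 4) -> a = 0; heap: [0-3 ALLOC][4-12 FREE][13-14 ALLOC][15-41 FREE]
Op 4: free(b) -> (freed b); heap: [0-3 ALLOC][4-41 FREE]
Op 5: free(a) -> (freed a); heap: [0-41 FREE]
Op 6: c = malloc(5) -> c = 0; heap: [0-4 ALLOC][5-41 FREE]
Op 7: c = realloc(c, 15) -> c = 0; heap: [0-14 ALLOC][15-41 FREE]
Op 8: d = malloc(7) -> d = 15; heap: [0-14 ALLOC][15-21 ALLOC][22-41 FREE]
free(d): d = 15 -> block [15-21 ALLOC]; mark free, coalesce with adjacent free neighbors -> [0-14 ALLOC][15-41 FREE]

Answer: [0-14 ALLOC][15-41 FREE]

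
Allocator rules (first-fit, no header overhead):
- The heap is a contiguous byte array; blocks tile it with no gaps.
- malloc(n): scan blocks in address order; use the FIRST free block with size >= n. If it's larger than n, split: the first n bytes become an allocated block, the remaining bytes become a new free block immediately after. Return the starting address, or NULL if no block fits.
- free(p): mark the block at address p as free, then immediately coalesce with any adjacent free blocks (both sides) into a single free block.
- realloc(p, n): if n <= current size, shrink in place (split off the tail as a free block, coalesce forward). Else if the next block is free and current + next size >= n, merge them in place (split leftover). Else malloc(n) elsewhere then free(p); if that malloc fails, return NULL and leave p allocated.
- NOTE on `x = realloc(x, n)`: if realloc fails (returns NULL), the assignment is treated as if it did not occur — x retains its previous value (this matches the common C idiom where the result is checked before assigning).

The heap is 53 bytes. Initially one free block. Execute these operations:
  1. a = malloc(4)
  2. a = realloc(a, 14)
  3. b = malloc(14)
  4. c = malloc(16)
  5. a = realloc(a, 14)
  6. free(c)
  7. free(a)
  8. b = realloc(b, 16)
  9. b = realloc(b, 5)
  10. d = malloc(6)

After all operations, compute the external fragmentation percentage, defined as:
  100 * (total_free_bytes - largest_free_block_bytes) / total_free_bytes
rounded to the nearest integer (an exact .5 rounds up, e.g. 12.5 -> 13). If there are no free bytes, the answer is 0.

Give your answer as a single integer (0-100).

Op 1: a = malloc(4) -> a = 0; heap: [0-3 ALLOC][4-52 FREE]
Op 2: a = realloc(a, 14) -> a = 0; heap: [0-13 ALLOC][14-52 FREE]
Op 3: b = malloc(14) -> b = 14; heap: [0-13 ALLOC][14-27 ALLOC][28-52 FREE]
Op 4: c = malloc(16) -> c = 28; heap: [0-13 ALLOC][14-27 ALLOC][28-43 ALLOC][44-52 FREE]
Op 5: a = realloc(a, 14) -> a = 0; heap: [0-13 ALLOC][14-27 ALLOC][28-43 ALLOC][44-52 FREE]
Op 6: free(c) -> (freed c); heap: [0-13 ALLOC][14-27 ALLOC][28-52 FREE]
Op 7: free(a) -> (freed a); heap: [0-13 FREE][14-27 ALLOC][28-52 FREE]
Op 8: b = realloc(b, 16) -> b = 14; heap: [0-13 FREE][14-29 ALLOC][30-52 FREE]
Op 9: b = realloc(b, 5) -> b = 14; heap: [0-13 FREE][14-18 ALLOC][19-52 FREE]
Op 10: d = malloc(6) -> d = 0; heap: [0-5 ALLOC][6-13 FREE][14-18 ALLOC][19-52 FREE]
Free blocks: [8 34] total_free=42 largest=34 -> 100*(42-34)/42 = 800/42 ≈ 19.048 -> rounds to 19

Answer: 19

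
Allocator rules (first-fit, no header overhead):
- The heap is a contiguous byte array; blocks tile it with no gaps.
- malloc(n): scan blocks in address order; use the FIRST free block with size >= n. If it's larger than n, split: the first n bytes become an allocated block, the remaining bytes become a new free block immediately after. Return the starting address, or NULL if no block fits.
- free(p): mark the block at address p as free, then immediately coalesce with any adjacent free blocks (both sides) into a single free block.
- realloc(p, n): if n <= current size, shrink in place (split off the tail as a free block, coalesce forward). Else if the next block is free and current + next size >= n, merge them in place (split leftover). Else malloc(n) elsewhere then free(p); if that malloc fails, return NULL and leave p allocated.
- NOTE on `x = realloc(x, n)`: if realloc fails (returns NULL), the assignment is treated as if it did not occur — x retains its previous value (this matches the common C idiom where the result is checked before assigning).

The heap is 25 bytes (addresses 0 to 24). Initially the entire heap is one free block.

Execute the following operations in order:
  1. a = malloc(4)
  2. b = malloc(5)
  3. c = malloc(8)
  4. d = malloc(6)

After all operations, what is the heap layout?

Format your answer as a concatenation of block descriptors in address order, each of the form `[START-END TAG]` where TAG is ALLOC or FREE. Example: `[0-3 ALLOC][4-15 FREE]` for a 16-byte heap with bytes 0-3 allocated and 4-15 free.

Answer: [0-3 ALLOC][4-8 ALLOC][9-16 ALLOC][17-22 ALLOC][23-24 FREE]

Derivation:
Op 1: a = malloc(4) -> a = 0; heap: [0-3 ALLOC][4-24 FREE]
Op 2: b = malloc(5) -> b = 4; heap: [0-3 ALLOC][4-8 ALLOC][9-24 FREE]
Op 3: c = malloc(8) -> c = 9; heap: [0-3 ALLOC][4-8 ALLOC][9-16 ALLOC][17-24 FREE]
Op 4: d = malloc(6) -> d = 17; heap: [0-3 ALLOC][4-8 ALLOC][9-16 ALLOC][17-22 ALLOC][23-24 FREE]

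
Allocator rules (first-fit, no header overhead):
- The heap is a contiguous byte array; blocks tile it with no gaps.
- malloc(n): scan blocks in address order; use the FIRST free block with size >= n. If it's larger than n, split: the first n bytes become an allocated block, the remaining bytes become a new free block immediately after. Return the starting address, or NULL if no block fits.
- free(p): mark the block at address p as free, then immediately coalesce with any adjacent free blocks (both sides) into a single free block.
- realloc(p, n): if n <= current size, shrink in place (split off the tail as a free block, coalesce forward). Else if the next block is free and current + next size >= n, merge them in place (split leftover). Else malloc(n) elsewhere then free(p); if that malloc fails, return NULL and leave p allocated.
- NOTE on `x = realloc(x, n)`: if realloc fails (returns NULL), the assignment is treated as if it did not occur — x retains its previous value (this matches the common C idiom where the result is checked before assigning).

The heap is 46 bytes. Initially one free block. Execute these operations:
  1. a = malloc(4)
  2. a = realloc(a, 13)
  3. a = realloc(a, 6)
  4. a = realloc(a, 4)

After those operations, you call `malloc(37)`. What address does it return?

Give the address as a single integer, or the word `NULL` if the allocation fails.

Answer: 4

Derivation:
Op 1: a = malloc(4) -> a = 0; heap: [0-3 ALLOC][4-45 FREE]
Op 2: a = realloc(a, 13) -> a = 0; heap: [0-12 ALLOC][13-45 FREE]
Op 3: a = realloc(a, 6) -> a = 0; heap: [0-5 ALLOC][6-45 FREE]
Op 4: a = realloc(a, 4) -> a = 0; heap: [0-3 ALLOC][4-45 FREE]
malloc(37): first-fit scan over [0-3 ALLOC][4-45 FREE] -> 4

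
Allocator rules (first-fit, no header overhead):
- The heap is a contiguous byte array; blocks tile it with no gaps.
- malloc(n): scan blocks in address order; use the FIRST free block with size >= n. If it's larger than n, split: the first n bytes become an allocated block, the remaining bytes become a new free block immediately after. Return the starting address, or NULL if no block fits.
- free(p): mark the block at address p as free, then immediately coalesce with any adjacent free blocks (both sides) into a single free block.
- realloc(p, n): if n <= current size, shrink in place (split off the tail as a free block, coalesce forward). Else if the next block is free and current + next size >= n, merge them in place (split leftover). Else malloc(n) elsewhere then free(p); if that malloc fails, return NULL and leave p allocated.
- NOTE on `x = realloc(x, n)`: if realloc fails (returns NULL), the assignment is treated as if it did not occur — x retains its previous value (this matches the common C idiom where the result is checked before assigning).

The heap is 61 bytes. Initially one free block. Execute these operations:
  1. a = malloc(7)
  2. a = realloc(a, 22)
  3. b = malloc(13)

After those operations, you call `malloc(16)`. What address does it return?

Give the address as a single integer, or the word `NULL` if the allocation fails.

Op 1: a = malloc(7) -> a = 0; heap: [0-6 ALLOC][7-60 FREE]
Op 2: a = realloc(a, 22) -> a = 0; heap: [0-21 ALLOC][22-60 FREE]
Op 3: b = malloc(13) -> b = 22; heap: [0-21 ALLOC][22-34 ALLOC][35-60 FREE]
malloc(16): first-fit scan over [0-21 ALLOC][22-34 ALLOC][35-60 FREE] -> 35

Answer: 35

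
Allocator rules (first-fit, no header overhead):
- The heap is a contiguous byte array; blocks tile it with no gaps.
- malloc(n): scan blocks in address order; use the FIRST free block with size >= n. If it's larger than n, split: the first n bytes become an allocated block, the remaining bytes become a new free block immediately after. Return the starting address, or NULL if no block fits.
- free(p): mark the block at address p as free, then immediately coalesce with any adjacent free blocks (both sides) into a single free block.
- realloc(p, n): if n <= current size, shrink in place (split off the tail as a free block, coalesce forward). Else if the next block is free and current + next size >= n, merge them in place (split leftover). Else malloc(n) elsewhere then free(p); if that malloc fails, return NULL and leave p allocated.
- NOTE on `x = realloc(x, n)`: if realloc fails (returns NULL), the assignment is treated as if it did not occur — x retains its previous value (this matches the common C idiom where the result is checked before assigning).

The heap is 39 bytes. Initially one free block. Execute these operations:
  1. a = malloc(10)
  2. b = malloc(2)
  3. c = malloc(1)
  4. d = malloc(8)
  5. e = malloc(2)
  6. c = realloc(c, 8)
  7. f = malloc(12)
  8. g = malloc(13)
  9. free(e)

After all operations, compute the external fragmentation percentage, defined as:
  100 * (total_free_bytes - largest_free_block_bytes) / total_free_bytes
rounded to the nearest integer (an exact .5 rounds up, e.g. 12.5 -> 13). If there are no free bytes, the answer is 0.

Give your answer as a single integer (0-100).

Op 1: a = malloc(10) -> a = 0; heap: [0-9 ALLOC][10-38 FREE]
Op 2: b = malloc(2) -> b = 10; heap: [0-9 ALLOC][10-11 ALLOC][12-38 FREE]
Op 3: c = malloc(1) -> c = 12; heap: [0-9 ALLOC][10-11 ALLOC][12-12 ALLOC][13-38 FREE]
Op 4: d = malloc(8) -> d = 13; heap: [0-9 ALLOC][10-11 ALLOC][12-12 ALLOC][13-20 ALLOC][21-38 FREE]
Op 5: e = malloc(2) -> e = 21; heap: [0-9 ALLOC][10-11 ALLOC][12-12 ALLOC][13-20 ALLOC][21-22 ALLOC][23-38 FREE]
Op 6: c = realloc(c, 8) -> c = 23; heap: [0-9 ALLOC][10-11 ALLOC][12-12 FREE][13-20 ALLOC][21-22 ALLOC][23-30 ALLOC][31-38 FREE]
Op 7: f = malloc(12) -> f = NULL; heap: [0-9 ALLOC][10-11 ALLOC][12-12 FREE][13-20 ALLOC][21-22 ALLOC][23-30 ALLOC][31-38 FREE]
Op 8: g = malloc(13) -> g = NULL; heap: [0-9 ALLOC][10-11 ALLOC][12-12 FREE][13-20 ALLOC][21-22 ALLOC][23-30 ALLOC][31-38 FREE]
Op 9: free(e) -> (freed e); heap: [0-9 ALLOC][10-11 ALLOC][12-12 FREE][13-20 ALLOC][21-22 FREE][23-30 ALLOC][31-38 FREE]
Free blocks: [1 2 8] total_free=11 largest=8 -> 100*(11-8)/11 = 300/11 ≈ 27.273 -> rounds to 27

Answer: 27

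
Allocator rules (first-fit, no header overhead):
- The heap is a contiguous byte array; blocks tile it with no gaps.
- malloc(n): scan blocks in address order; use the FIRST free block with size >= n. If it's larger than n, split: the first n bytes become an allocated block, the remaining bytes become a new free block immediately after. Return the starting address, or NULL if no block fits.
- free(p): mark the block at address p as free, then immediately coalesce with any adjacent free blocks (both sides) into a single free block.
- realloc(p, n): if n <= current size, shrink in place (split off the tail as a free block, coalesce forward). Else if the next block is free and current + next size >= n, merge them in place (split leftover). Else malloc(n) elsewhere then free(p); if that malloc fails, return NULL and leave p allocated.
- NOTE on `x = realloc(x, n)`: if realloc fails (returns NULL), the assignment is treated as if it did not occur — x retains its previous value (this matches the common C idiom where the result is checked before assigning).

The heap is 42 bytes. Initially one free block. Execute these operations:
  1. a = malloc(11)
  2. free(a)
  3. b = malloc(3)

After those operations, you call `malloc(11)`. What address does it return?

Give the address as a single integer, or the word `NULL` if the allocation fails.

Answer: 3

Derivation:
Op 1: a = malloc(11) -> a = 0; heap: [0-10 ALLOC][11-41 FREE]
Op 2: free(a) -> (freed a); heap: [0-41 FREE]
Op 3: b = malloc(3) -> b = 0; heap: [0-2 ALLOC][3-41 FREE]
malloc(11): first-fit scan over [0-2 ALLOC][3-41 FREE] -> 3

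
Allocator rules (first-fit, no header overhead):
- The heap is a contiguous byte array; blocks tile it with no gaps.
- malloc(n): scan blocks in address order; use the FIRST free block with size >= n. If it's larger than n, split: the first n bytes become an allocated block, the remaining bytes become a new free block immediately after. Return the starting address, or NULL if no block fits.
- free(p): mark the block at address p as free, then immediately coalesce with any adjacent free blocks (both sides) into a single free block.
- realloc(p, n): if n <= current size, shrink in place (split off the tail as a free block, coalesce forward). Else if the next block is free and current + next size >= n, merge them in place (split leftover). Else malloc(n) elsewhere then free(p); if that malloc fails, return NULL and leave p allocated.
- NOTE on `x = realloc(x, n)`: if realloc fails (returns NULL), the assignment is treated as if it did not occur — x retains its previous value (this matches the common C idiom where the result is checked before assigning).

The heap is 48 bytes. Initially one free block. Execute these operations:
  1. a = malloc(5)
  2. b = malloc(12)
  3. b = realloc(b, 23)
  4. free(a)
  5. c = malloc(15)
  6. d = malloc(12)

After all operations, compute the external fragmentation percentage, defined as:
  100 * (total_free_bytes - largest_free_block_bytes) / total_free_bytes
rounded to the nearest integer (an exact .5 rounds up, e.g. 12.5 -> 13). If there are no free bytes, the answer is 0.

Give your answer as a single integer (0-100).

Op 1: a = malloc(5) -> a = 0; heap: [0-4 ALLOC][5-47 FREE]
Op 2: b = malloc(12) -> b = 5; heap: [0-4 ALLOC][5-16 ALLOC][17-47 FREE]
Op 3: b = realloc(b, 23) -> b = 5; heap: [0-4 ALLOC][5-27 ALLOC][28-47 FREE]
Op 4: free(a) -> (freed a); heap: [0-4 FREE][5-27 ALLOC][28-47 FREE]
Op 5: c = malloc(15) -> c = 28; heap: [0-4 FREE][5-27 ALLOC][28-42 ALLOC][43-47 FREE]
Op 6: d = malloc(12) -> d = NULL; heap: [0-4 FREE][5-27 ALLOC][28-42 ALLOC][43-47 FREE]
Free blocks: [5 5] total_free=10 largest=5 -> 100*(10-5)/10 = 500/10 = 50

Answer: 50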